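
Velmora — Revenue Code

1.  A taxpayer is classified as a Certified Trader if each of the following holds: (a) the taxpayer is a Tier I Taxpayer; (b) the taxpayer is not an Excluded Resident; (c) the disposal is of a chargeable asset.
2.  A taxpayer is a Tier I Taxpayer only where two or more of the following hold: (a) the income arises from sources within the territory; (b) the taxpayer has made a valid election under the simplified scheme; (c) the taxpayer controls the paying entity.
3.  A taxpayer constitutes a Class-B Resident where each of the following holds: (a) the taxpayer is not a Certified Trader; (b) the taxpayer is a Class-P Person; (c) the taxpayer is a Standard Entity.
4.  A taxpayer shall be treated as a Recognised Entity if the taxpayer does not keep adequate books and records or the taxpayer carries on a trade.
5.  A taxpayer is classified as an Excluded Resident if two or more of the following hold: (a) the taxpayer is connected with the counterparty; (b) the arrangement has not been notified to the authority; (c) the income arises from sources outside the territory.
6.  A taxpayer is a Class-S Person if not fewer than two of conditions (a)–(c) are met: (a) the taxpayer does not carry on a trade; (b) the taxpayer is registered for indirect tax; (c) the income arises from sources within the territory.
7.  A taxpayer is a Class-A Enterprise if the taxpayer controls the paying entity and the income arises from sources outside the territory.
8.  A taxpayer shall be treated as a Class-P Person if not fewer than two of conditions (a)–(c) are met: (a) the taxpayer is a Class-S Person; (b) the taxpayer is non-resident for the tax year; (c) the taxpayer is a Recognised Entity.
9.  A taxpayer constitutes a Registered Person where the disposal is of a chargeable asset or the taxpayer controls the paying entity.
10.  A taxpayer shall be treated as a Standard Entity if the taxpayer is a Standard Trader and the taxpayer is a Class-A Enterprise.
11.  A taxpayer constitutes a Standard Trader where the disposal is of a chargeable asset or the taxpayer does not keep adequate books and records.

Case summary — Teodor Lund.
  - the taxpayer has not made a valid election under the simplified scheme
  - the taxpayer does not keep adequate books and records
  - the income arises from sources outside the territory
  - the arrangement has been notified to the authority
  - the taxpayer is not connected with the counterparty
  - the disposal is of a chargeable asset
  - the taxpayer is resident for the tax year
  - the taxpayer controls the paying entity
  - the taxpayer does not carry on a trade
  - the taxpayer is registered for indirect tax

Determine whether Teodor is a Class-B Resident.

Yes

Under paragraph 2: the income arises from sources within the territory? no; the taxpayer has made a valid election under the simplified scheme? no; the taxpayer controls the paying entity? yes — 1 of 3 hold (need ≥2) → not satisfied.
Under paragraph 5: the taxpayer is connected with the counterparty? no; the arrangement has not been notified to the authority? no; the income arises from sources outside the territory? yes — 1 of 3 hold (need ≥2) → not satisfied.
Under paragraph 1: Tier I Taxpayer (paragraph 2)? no; and not an Excluded Resident (paragraph 5)? yes; and the disposal is of a chargeable asset? yes. So the taxpayer is not a Certified Trader.
Under paragraph 6: the taxpayer does not carry on a trade? yes; the taxpayer is registered for indirect tax? yes; the income arises from sources within the territory? no — 2 of 3 hold (need ≥2) → satisfied.
Under paragraph 4: the taxpayer does not keep adequate books and records? yes; or the taxpayer carries on a trade? no. So the taxpayer is a Recognised Entity.
Under paragraph 8: Class-S Person (paragraph 6)? yes; the taxpayer is non-resident for the tax year? no; Recognised Entity (paragraph 4)? yes — 2 of 3 hold (need ≥2) → satisfied.
Under paragraph 11: the disposal is of a chargeable asset? yes; or the taxpayer does not keep adequate books and records? yes. So the taxpayer is a Standard Trader.
Under paragraph 7: the taxpayer controls the paying entity? yes; and the income arises from sources outside the territory? yes. So the taxpayer is a Class-A Enterprise.
Under paragraph 10: Standard Trader (paragraph 11)? yes; and Class-A Enterprise (paragraph 7)? yes. So the taxpayer is a Standard Entity.
Under paragraph 3: not a Certified Trader (paragraph 1)? yes; and Class-P Person (paragraph 8)? yes; and Standard Entity (paragraph 10)? yes. So the taxpayer is a Class-B Resident.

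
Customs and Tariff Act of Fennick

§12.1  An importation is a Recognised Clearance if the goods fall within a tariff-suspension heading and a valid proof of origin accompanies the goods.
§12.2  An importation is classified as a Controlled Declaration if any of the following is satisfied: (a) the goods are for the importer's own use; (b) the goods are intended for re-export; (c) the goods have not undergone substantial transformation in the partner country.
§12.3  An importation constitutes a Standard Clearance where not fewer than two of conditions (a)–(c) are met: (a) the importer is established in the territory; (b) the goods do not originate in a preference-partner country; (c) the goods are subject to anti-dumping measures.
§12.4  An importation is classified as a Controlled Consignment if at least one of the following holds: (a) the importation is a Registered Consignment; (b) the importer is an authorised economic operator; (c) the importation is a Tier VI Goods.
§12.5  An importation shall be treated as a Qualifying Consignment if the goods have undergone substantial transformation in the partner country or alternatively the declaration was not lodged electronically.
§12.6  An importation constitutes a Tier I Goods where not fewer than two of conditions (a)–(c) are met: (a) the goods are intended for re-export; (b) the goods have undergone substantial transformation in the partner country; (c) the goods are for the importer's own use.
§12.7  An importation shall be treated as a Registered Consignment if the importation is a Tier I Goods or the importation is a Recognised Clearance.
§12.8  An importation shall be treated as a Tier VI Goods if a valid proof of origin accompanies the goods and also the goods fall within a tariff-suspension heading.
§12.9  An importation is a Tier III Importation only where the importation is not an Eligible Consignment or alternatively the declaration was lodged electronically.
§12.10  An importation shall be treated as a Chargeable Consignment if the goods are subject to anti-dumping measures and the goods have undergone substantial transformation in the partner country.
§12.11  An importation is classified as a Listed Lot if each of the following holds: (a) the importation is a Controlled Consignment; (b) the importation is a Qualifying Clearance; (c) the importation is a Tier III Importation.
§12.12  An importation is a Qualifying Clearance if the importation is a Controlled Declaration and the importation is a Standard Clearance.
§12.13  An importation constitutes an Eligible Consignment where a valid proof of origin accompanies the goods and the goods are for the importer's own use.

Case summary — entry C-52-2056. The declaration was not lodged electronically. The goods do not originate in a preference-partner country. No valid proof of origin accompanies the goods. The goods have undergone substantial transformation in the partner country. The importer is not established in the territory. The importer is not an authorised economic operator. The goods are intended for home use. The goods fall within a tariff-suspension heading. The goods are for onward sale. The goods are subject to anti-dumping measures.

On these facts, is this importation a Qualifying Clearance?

No

§12.2 — Controlled Declaration: [the goods are for the importer's own use? no] OR [the goods are intended for re-export? no] OR [the goods have not undergone substantial transformation in the partner country? no] → not satisfied.
§12.3 — Standard Clearance: the importer is established in the territory? no; the goods do not originate in a preference-partner country? yes; the goods are subject to anti-dumping measures? yes — 2 of 3 hold (need ≥2) → satisfied.
§12.12 — Qualifying Clearance: [Controlled Declaration (§12.2)? no] AND [Standard Clearance (§12.3)? yes] → not satisfied.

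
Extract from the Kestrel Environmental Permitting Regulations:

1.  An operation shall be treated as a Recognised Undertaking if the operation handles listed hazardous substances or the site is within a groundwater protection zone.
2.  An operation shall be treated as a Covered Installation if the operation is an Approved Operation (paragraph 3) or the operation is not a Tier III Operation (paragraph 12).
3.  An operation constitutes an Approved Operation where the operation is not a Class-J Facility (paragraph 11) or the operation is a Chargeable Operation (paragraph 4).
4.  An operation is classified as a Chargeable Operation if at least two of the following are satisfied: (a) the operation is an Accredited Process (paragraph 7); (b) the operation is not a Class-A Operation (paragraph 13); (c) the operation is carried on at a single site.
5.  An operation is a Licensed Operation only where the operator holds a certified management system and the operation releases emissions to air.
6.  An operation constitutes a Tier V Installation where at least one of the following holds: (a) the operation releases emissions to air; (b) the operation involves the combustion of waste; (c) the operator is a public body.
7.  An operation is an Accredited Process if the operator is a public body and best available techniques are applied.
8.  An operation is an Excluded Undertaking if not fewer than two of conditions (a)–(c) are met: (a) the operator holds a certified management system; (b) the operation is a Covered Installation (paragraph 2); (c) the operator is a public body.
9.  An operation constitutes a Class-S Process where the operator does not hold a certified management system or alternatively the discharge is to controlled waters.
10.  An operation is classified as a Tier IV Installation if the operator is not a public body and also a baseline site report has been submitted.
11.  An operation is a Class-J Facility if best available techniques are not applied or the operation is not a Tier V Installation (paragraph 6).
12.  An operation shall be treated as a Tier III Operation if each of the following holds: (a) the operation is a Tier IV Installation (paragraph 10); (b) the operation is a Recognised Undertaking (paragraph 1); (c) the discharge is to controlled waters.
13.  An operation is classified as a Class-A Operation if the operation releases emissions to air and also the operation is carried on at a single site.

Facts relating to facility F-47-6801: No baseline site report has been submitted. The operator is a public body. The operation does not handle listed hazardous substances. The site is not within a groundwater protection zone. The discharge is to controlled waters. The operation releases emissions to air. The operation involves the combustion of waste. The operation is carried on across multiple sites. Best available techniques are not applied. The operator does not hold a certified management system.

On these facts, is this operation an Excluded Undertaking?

Yes

Under paragraph 6: the operation releases emissions to air? yes; or the operation involves the combustion of waste? yes; or the operator is a public body? yes. So the operation is a Tier V Installation.
Under paragraph 11: best available techniques are not applied? yes; or not a Tier V Installation (paragraph 6)? no. So the operation is a Class-J Facility.
Under paragraph 7: the operator is a public body? yes; and best available techniques are applied? no. So the operation is not an Accredited Process.
Under paragraph 13: the operation releases emissions to air? yes; and the operation is carried on at a single site? no. So the operation is not a Class-A Operation.
Under paragraph 4: Accredited Process (paragraph 7)? no; not a Class-A Operation (paragraph 13)? yes; the operation is carried on at a single site? no — 1 of 3 hold (need ≥2) → not satisfied.
Under paragraph 3: not a Class-J Facility (paragraph 11)? no; or Chargeable Operation (paragraph 4)? no. So the operation is not an Approved Operation.
Under paragraph 10: the operator is not a public body? no; and a baseline site report has been submitted? no. So the operation is not a Tier IV Installation.
Under paragraph 1: the operation handles listed hazardous substances? no; or the site is within a groundwater protection zone? no. So the operation is not a Recognised Undertaking.
Under paragraph 12: Tier IV Installation (paragraph 10)? no; and Recognised Undertaking (paragraph 1)? no; and the discharge is to controlled waters? yes. So the operation is not a Tier III Operation.
Under paragraph 2: Approved Operation (paragraph 3)? no; or not a Tier III Operation (paragraph 12)? yes. So the operation is a Covered Installation.
Under paragraph 8: the operator holds a certified management system? no; Covered Installation (paragraph 2)? yes; the operator is a public body? yes — 2 of 3 hold (need ≥2) → satisfied.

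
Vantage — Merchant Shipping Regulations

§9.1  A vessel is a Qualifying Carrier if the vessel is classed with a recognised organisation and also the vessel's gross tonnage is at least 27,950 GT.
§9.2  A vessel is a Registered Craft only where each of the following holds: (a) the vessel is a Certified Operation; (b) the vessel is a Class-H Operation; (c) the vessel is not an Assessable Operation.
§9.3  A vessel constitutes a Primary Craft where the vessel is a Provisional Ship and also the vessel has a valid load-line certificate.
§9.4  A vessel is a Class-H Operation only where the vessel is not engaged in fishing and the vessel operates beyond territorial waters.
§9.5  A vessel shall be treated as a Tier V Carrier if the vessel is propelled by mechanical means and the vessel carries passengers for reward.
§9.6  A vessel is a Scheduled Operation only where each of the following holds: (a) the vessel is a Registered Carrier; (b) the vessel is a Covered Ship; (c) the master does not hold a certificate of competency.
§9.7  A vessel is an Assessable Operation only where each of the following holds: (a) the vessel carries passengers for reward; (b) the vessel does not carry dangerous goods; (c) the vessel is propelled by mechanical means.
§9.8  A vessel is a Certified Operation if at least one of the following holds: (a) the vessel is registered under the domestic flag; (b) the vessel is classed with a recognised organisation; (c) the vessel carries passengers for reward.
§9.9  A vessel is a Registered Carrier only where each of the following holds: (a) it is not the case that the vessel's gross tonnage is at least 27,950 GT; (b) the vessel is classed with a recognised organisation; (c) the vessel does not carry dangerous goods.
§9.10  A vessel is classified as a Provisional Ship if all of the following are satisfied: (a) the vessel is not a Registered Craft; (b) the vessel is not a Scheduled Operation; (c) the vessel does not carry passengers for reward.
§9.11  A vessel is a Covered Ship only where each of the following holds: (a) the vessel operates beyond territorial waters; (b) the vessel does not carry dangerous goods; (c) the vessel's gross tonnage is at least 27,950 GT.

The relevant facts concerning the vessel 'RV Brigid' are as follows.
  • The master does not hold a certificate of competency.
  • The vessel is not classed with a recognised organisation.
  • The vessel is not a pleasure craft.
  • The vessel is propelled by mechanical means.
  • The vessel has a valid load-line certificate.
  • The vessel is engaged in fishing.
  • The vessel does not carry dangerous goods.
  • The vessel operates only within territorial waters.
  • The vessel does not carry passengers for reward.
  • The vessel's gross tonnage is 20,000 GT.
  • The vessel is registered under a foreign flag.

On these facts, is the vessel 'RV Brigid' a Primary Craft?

§9.8 — Certified Operation: [the vessel is registered under the domestic flag? no] OR [the vessel is classed with a recognised organisation? no] OR [the vessel carries passengers for reward? no] → not satisfied.
§9.4 — Class-H Operation: [the vessel is not engaged in fishing? no] AND [the vessel operates beyond territorial waters? no] → not satisfied.
§9.7 — Assessable Operation: [the vessel carries passengers for reward? no] AND [the vessel does not carry dangerous goods? yes] AND [the vessel is propelled by mechanical means? yes] → not satisfied.
§9.2 — Registered Craft: [Certified Operation (§9.8)? no] AND [Class-H Operation (§9.4)? no] AND [not an Assessable Operation (§9.7)? yes] → not satisfied.
§9.9 — Registered Carrier: [vessel's gross tonnage: 20,000 GT ≥ 27,950 GT? no, so negated condition yes] AND [the vessel is classed with a recognised organisation? no] AND [the vessel does not carry dangerous goods? yes] → not satisfied.
§9.11 — Covered Ship: [the vessel operates beyond territorial waters? no] AND [the vessel does not carry dangerous goods? yes] AND [vessel's gross tonnage: 20,000 GT ≥ 27,950 GT? no] → not satisfied.
§9.6 — Scheduled Operation: [Registered Carrier (§9.9)? no] AND [Covered Ship (§9.11)? no] AND [the master does not hold a certificate of competency? yes] → not satisfied.
§9.10 — Provisional Ship: [not a Registered Craft (§9.2)? yes] AND [not a Scheduled Operation (§9.6)? yes] AND [the vessel does not carry passengers for reward? yes] → satisfied.
§9.3 — Primary Craft: [Provisional Ship (§9.10)? yes] AND [the vessel has a valid load-line certificate? yes] → satisfied.

Yes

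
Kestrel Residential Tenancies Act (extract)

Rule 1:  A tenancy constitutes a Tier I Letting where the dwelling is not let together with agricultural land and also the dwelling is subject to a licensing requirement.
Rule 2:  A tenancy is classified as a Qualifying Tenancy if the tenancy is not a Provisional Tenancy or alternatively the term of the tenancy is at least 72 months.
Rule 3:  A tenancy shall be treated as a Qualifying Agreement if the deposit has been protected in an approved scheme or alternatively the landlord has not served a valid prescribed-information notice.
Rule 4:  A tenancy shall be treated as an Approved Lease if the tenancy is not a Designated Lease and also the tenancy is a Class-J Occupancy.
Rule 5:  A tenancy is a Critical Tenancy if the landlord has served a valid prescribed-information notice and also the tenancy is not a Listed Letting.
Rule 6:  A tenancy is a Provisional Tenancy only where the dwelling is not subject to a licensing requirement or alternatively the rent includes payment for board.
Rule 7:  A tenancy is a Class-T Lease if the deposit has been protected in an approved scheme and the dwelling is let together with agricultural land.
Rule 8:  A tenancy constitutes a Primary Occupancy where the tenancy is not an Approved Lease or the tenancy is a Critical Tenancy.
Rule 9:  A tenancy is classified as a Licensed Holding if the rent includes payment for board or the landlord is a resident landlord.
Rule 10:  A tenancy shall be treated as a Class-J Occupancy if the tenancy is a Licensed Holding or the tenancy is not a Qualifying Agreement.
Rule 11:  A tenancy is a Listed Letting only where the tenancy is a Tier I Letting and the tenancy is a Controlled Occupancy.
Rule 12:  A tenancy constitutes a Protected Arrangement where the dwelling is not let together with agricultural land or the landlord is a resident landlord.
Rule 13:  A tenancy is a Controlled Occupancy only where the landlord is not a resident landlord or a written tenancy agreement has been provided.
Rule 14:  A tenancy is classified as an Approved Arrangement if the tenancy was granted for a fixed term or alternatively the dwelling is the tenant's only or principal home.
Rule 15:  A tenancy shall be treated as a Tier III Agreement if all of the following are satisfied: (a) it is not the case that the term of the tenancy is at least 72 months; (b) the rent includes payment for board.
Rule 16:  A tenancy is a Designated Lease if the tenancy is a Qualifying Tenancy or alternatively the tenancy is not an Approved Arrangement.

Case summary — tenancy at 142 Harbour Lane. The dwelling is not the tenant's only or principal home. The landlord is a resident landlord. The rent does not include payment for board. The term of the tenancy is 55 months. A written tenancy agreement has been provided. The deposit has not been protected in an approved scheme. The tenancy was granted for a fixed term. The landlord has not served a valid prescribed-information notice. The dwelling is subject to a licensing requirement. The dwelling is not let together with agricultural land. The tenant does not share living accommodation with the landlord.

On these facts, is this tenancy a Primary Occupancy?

Yes

rule 6 — Provisional Tenancy: [the dwelling is not subject to a licensing requirement? no] OR [the rent includes payment for board? no] → not satisfied.
rule 2 — Qualifying Tenancy: [not a Provisional Tenancy (rule 6)? yes] OR [term of the tenancy: 55 months ≥ 72 months? no] → satisfied.
rule 14 — Approved Arrangement: [the tenancy was granted for a fixed term? yes] OR [the dwelling is the tenant's only or principal home? no] → satisfied.
rule 16 — Designated Lease: [Qualifying Tenancy (rule 2)? yes] OR [not an Approved Arrangement (rule 14)? no] → satisfied.
rule 9 — Licensed Holding: [the rent includes payment for board? no] OR [the landlord is a resident landlord? yes] → satisfied.
rule 3 — Qualifying Agreement: [the deposit has been protected in an approved scheme? no] OR [the landlord has not served a valid prescribed-information notice? yes] → satisfied.
rule 10 — Class-J Occupancy: [Licensed Holding (rule 9)? yes] OR [not a Qualifying Agreement (rule 3)? no] → satisfied.
rule 4 — Approved Lease: [not a Designated Lease (rule 16)? no] AND [Class-J Occupancy (rule 10)? yes] → not satisfied.
rule 1 — Tier I Letting: [the dwelling is not let together with agricultural land? yes] AND [the dwelling is subject to a licensing requirement? yes] → satisfied.
rule 13 — Controlled Occupancy: [the landlord is not a resident landlord? no] OR [a written tenancy agreement has been provided? yes] → satisfied.
rule 11 — Listed Letting: [Tier I Letting (rule 1)? yes] AND [Controlled Occupancy (rule 13)? yes] → satisfied.
rule 5 — Critical Tenancy: [the landlord has served a valid prescribed-information notice? no] AND [not a Listed Letting (rule 11)? no] → not satisfied.
rule 8 — Primary Occupancy: [not an Approved Lease (rule 4)? yes] OR [Critical Tenancy (rule 5)? no] → satisfied.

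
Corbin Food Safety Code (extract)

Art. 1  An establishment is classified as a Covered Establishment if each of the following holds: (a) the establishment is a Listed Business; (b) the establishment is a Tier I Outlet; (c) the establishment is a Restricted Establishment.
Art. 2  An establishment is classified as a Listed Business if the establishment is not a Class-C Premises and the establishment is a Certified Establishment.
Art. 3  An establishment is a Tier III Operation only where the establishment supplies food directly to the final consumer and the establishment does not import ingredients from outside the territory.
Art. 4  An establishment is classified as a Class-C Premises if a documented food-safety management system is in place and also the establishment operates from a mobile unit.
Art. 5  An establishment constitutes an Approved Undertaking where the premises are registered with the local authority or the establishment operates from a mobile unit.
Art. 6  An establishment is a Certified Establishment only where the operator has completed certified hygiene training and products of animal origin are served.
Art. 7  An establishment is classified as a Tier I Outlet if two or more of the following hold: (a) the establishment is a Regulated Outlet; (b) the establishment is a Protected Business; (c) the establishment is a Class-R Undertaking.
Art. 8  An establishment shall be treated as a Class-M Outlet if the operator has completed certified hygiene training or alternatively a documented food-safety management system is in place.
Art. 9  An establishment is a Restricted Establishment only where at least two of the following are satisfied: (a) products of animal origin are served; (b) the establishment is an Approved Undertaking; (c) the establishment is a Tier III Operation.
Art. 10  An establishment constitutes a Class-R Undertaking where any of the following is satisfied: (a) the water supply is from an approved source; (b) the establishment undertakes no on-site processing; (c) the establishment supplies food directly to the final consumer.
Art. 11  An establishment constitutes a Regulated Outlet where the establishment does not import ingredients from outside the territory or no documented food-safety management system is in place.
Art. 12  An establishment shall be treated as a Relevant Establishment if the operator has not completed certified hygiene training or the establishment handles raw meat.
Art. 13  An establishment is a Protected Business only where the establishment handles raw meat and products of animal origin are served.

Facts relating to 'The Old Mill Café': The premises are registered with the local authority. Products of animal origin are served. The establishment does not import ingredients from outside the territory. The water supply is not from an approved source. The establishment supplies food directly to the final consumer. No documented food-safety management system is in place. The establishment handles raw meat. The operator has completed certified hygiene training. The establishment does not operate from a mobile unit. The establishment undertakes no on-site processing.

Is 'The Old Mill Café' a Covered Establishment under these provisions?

Yes

Under article 4: a documented food-safety management system is in place? no; and the establishment operates from a mobile unit? no. So the establishment is not a Class-C Premises.
Under article 6: the operator has completed certified hygiene training? yes; and products of animal origin are served? yes. So the establishment is a Certified Establishment.
Under article 2: not a Class-C Premises (article 4)? yes; and Certified Establishment (article 6)? yes. So the establishment is a Listed Business.
Under article 11: the establishment does not import ingredients from outside the territory? yes; or no documented food-safety management system is in place? yes. So the establishment is a Regulated Outlet.
Under article 13: the establishment handles raw meat? yes; and products of animal origin are served? yes. So the establishment is a Protected Business.
Under article 10: the water supply is from an approved source? no; or the establishment undertakes no on-site processing? yes; or the establishment supplies food directly to the final consumer? yes. So the establishment is a Class-R Undertaking.
Under article 7: Regulated Outlet (article 11)? yes; Protected Business (article 13)? yes; Class-R Undertaking (article 10)? yes — 3 of 3 hold (need ≥2) → satisfied.
Under article 5: the premises are registered with the local authority? yes; or the establishment operates from a mobile unit? no. So the establishment is an Approved Undertaking.
Under article 3: the establishment supplies food directly to the final consumer? yes; and the establishment does not import ingredients from outside the territory? yes. So the establishment is a Tier III Operation.
Under article 9: products of animal origin are served? yes; Approved Undertaking (article 5)? yes; Tier III Operation (article 3)? yes — 3 of 3 hold (need ≥2) → satisfied.
Under article 1: Listed Business (article 2)? yes; and Tier I Outlet (article 7)? yes; and Restricted Establishment (article 9)? yes. So the establishment is a Covered Establishment.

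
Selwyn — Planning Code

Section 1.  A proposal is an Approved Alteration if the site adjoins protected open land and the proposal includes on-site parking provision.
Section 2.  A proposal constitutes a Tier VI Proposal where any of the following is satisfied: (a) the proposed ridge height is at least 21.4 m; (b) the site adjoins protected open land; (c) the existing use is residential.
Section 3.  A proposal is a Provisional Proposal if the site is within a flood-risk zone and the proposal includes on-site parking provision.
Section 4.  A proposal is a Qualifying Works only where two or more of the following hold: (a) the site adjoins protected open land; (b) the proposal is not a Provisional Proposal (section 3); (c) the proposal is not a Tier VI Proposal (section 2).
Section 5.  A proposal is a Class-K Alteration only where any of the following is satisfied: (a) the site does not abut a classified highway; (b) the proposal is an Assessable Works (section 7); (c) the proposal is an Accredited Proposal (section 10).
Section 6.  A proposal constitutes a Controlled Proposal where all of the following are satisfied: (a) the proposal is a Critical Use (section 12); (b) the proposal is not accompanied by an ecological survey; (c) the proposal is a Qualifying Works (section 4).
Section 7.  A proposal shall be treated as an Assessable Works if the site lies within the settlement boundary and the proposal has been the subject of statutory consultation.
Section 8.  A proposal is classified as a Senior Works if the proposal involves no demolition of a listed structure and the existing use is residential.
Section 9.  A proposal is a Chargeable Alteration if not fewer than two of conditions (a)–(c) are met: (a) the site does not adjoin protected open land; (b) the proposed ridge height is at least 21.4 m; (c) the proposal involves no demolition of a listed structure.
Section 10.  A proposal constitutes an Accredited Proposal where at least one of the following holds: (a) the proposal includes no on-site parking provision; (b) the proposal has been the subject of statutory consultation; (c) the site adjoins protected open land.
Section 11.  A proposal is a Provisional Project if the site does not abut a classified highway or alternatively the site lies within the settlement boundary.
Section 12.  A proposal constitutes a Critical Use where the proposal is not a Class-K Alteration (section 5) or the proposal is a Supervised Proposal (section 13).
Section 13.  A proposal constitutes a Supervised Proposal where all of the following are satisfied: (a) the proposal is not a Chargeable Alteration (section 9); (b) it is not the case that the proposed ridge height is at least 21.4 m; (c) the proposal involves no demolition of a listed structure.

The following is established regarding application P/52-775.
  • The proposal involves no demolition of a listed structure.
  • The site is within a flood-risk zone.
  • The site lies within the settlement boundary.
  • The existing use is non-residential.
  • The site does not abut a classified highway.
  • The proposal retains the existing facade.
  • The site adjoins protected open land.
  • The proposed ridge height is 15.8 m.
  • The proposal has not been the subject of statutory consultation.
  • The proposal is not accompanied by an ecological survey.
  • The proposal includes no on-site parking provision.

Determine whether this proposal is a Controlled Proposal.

Yes

Under section 7: the site lies within the settlement boundary? yes; and the proposal has been the subject of statutory consultation? no. So the proposal is not an Assessable Works.
Under section 10: the proposal includes no on-site parking provision? yes; or the proposal has been the subject of statutory consultation? no; or the site adjoins protected open land? yes. So the proposal is an Accredited Proposal.
Under section 5: the site does not abut a classified highway? yes; or Assessable Works (section 7)? no; or Accredited Proposal (section 10)? yes. So the proposal is a Class-K Alteration.
Under section 9: the site does not adjoin protected open land? no; proposed ridge height: 15.8 m ≥ 21.4 m? no; the proposal involves no demolition of a listed structure? yes — 1 of 3 hold (need ≥2) → not satisfied.
Under section 13: not a Chargeable Alteration (section 9)? yes; and proposed ridge height: 15.8 m ≥ 21.4 m? no, so negated condition yes; and the proposal involves no demolition of a listed structure? yes. So the proposal is a Supervised Proposal.
Under section 12: not a Class-K Alteration (section 5)? no; or Supervised Proposal (section 13)? yes. So the proposal is a Critical Use.
Under section 3: the site is within a flood-risk zone? yes; and the proposal includes on-site parking provision? no. So the proposal is not a Provisional Proposal.
Under section 2: proposed ridge height: 15.8 m ≥ 21.4 m? no; or the site adjoins protected open land? yes; or the existing use is residential? no. So the proposal is a Tier VI Proposal.
Under section 4: the site adjoins protected open land? yes; not a Provisional Proposal (section 3)? yes; not a Tier VI Proposal (section 2)? no — 2 of 3 hold (need ≥2) → satisfied.
Under section 6: Critical Use (section 12)? yes; and the proposal is not accompanied by an ecological survey? yes; and Qualifying Works (section 4)? yes. So the proposal is a Controlled Proposal.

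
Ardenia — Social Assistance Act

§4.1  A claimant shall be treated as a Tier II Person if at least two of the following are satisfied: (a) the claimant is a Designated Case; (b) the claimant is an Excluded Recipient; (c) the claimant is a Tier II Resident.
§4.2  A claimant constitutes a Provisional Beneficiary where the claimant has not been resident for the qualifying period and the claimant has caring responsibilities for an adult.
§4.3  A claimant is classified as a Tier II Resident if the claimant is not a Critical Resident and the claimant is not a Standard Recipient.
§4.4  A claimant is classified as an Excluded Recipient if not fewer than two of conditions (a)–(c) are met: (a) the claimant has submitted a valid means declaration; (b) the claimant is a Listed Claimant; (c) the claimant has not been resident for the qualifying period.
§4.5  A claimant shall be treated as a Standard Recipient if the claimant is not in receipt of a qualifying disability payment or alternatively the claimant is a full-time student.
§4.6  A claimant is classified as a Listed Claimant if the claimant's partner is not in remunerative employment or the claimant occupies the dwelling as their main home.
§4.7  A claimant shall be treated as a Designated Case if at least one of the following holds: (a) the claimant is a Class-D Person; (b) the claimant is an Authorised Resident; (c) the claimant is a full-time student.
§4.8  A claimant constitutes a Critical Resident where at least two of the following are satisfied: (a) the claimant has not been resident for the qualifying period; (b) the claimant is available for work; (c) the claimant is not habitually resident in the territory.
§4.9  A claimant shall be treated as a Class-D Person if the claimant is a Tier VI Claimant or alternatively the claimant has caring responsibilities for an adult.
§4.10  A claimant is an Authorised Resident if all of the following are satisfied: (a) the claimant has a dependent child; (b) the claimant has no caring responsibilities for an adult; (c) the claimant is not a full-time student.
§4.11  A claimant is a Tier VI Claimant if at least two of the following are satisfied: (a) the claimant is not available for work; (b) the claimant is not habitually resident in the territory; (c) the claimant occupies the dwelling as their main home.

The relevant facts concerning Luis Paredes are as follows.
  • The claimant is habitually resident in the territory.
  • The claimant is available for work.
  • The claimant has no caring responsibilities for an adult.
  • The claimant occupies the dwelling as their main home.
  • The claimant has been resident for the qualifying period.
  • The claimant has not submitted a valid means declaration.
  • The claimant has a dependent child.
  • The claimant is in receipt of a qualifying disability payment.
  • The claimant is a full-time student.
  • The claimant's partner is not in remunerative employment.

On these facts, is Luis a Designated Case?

Yes

§4.11 — Tier VI Claimant: the claimant is not available for work? no; the claimant is not habitually resident in the territory? no; the claimant occupies the dwelling as their main home? yes — 1 of 3 hold (need ≥2) → not satisfied.
§4.9 — Class-D Person: [Tier VI Claimant (§4.11)? no] OR [the claimant has caring responsibilities for an adult? no] → not satisfied.
§4.10 — Authorised Resident: [the claimant has a dependent child? yes] AND [the claimant has no caring responsibilities for an adult? yes] AND [the claimant is not a full-time student? no] → not satisfied.
§4.7 — Designated Case: [Class-D Person (§4.9)? no] OR [Authorised Resident (§4.10)? no] OR [the claimant is a full-time student? yes] → satisfied.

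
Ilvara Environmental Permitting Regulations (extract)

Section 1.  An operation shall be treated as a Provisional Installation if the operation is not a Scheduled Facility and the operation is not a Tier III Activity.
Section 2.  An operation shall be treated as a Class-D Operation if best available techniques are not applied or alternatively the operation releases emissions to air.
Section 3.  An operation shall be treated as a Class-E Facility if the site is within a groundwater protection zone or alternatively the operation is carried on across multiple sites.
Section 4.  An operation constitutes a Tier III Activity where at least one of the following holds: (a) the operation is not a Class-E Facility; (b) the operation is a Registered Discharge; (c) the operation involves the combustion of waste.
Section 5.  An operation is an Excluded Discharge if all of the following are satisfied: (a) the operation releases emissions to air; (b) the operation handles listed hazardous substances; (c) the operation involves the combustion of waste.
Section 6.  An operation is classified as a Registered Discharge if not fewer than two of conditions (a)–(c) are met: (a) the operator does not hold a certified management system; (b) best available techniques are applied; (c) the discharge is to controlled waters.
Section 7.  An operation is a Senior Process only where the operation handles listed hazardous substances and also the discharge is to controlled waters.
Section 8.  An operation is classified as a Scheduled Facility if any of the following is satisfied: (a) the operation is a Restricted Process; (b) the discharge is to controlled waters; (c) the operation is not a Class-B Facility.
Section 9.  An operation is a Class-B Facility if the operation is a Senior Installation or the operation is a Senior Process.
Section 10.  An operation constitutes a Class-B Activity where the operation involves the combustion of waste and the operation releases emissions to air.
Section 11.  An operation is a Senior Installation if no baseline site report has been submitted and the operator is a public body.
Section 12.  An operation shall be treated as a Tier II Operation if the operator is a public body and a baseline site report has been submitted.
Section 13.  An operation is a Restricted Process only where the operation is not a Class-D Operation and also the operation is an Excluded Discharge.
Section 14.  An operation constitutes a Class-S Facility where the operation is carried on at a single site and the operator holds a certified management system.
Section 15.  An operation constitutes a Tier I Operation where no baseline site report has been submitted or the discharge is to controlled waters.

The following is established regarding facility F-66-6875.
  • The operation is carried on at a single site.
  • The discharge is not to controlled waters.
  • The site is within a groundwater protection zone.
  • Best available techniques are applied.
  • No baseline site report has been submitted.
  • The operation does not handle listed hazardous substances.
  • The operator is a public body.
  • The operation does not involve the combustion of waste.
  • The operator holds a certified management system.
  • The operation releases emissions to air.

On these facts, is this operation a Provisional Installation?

Yes

Under section 2: best available techniques are not applied? no; or the operation releases emissions to air? yes. So the operation is a Class-D Operation.
Under section 5: the operation releases emissions to air? yes; and the operation handles listed hazardous substances? no; and the operation involves the combustion of waste? no. So the operation is not an Excluded Discharge.
Under section 13: not a Class-D Operation (section 2)? no; and Excluded Discharge (section 5)? no. So the operation is not a Restricted Process.
Under section 11: no baseline site report has been submitted? yes; and the operator is a public body? yes. So the operation is a Senior Installation.
Under section 7: the operation handles listed hazardous substances? no; and the discharge is to controlled waters? no. So the operation is not a Senior Process.
Under section 9: Senior Installation (section 11)? yes; or Senior Process (section 7)? no. So the operation is a Class-B Facility.
Under section 8: Restricted Process (section 13)? no; or the discharge is to controlled waters? no; or not a Class-B Facility (section 9)? no. So the operation is not a Scheduled Facility.
Under section 3: the site is within a groundwater protection zone? yes; or the operation is carried on across multiple sites? no. So the operation is a Class-E Facility.
Under section 6: the operator does not hold a certified management system? no; best available techniques are applied? yes; the discharge is to controlled waters? no — 1 of 3 hold (need ≥2) → not satisfied.
Under section 4: not a Class-E Facility (section 3)? no; or Registered Discharge (section 6)? no; or the operation involves the combustion of waste? no. So the operation is not a Tier III Activity.
Under section 1: not a Scheduled Facility (section 8)? yes; and not a Tier III Activity (section 4)? yes. So the operation is a Provisional Installation.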